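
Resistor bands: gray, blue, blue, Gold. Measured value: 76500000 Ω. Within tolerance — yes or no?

no

Grey → 8 (first significant figure)
Blue → 6 (second significant figure)
Blue → ×10^6 multiplier
Gold → ±5% tolerance
86 × 1000000 = 86000000 Ω
Allowed range: 81700000 Ω to 90300000 Ω.
76500000 Ω lies outside that range.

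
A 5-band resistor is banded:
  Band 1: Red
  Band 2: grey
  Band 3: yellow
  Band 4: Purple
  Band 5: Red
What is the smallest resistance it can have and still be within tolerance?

2783200000 Ω

Red → 2 (first significant figure)
Grey → 8 (second significant figure)
Yellow → 4 (third significant figure)
Violet → ×10^7 multiplier
Red → ±2% tolerance
284 × 10000000 = 2840000000 Ω
Smallest = 2840000000 × (1 − 2/100) = 2783200000 Ω.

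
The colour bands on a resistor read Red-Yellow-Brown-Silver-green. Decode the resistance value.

2.41 Ω

Red → 2 (first significant figure)
Yellow → 4 (second significant figure)
Brown → 1 (third significant figure)
Silver → ×0.01 multiplier
241 × 0.01 = 2.41 Ω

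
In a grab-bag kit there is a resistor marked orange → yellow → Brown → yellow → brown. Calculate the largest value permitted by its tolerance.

3444100 Ω

Orange → 3 (first significant figure)
Yellow → 4 (second significant figure)
Brown → 1 (third significant figure)
Yellow → ×10^4 multiplier
Brown → ±1% tolerance
341 × 10000 = 3410000 Ω
Largest = 3410000 × (1 + 1/100) = 3444100 Ω.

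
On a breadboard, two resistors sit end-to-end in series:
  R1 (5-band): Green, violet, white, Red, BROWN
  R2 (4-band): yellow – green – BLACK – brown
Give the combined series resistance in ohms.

57945 Ω

R1: green, violet, white → 579; red ×10^2 → 57900 Ω.
R2: yellow, green → 45; black ×1 → 45 Ω.
Series: 57900 + 45 = 57945 Ω.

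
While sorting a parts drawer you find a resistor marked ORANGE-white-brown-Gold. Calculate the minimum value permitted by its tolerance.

Orange → 3 (first significant figure)
White → 9 (second significant figure)
Brown → ×10 multiplier
Gold → ±5% tolerance
39 × 10 = 390 Ω
Minimum = 390 × (1 − 5/100) = 370.5 Ω.

370.5 Ω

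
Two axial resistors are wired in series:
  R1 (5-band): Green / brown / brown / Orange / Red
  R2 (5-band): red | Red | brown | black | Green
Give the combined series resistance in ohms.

511221 Ω

R1: green, brown, brown → 511; orange ×10^3 → 511000 Ω.
R2: red, red, brown → 221; black ×1 → 221 Ω.
Series: 511000 + 221 = 511221 Ω.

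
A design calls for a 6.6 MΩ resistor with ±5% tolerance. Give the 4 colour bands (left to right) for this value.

6600000 Ω = 66 × 10^5.
6 → blue
6 → blue
Multiplier 10^5 → green.
±5% tolerance → gold.

blue, blue, green, gold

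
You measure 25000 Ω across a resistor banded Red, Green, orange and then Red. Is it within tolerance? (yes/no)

yes

Red → 2 (first significant figure)
Green → 5 (second significant figure)
Orange → ×10^3 multiplier
Red → ±2% tolerance
25 × 1000 = 25000 Ω
Allowed range: 24500 Ω to 25500 Ω.
25000 Ω lies inside that range.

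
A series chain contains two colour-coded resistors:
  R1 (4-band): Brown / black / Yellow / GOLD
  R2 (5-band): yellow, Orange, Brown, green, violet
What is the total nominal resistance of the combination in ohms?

43200000 Ω

R1: brown, black → 10; yellow ×10^4 → 100000 Ω.
R2: yellow, orange, brown → 431; green ×10^5 → 43100000 Ω.
Series: 100000 + 43100000 = 43200000 Ω.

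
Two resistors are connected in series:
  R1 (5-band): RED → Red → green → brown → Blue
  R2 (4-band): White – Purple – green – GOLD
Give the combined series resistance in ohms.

R1: red, red, green → 225; brown ×10 → 2250 Ω.
R2: white, violet → 97; green ×10^5 → 9700000 Ω.
Series: 2250 + 9700000 = 9702250 Ω.

9702250 Ω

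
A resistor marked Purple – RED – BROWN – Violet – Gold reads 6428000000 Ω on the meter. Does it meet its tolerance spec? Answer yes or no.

Violet → 7 (first significant figure)
Red → 2 (second significant figure)
Brown → 1 (third significant figure)
Violet → ×10^7 multiplier
Gold → ±5% tolerance
721 × 10000000 = 7210000000 Ω
Allowed range: 6849500000 Ω to 7570500000 Ω.
6428000000 Ω lies outside that range.

no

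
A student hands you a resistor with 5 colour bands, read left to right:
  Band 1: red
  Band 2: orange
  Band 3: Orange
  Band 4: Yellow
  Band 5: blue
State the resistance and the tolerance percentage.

2330000 Ω ±0.25%

Red → 2 (first significant figure)
Orange → 3 (second significant figure)
Orange → 3 (third significant figure)
Yellow → ×10^4 multiplier
Blue → ±0.25% tolerance
233 × 10000 = 2330000 Ω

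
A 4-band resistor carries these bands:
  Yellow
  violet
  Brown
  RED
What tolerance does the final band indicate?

±2%

The last band, red, is the tolerance band.
Red corresponds to ±2%.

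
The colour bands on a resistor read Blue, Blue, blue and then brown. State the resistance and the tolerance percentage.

Blue → 6 (first significant figure)
Blue → 6 (second significant figure)
Blue → ×10^6 multiplier
Brown → ±1% tolerance
66 × 1000000 = 66000000 Ω

66000000 Ω ±1%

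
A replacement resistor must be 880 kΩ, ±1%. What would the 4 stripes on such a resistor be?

grey, grey, yellow, brown

880000 Ω = 88 × 10^4.
8 → grey
8 → grey
Multiplier 10^4 → yellow.
±1% tolerance → brown.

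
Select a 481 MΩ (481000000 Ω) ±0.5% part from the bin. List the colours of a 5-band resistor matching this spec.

yellow, grey, brown, blue, green

481000000 Ω = 481 × 10^6.
4 → yellow
8 → grey
1 → brown
Multiplier 10^6 → blue.
±0.5% tolerance → green.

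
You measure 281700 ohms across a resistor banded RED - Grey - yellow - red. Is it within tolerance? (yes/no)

yes

Red → 2 (first significant figure)
Grey → 8 (second significant figure)
Yellow → ×10^4 multiplier
Red → ±2% tolerance
28 × 10000 = 280000 Ω
Allowed range: 274400 Ω to 285600 Ω.
281700 ohms lies inside that range.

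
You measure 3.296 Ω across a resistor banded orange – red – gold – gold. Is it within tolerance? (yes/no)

yes

Orange → 3 (first significant figure)
Red → 2 (second significant figure)
Gold → ×0.1 multiplier
Gold → ±5% tolerance
32 × 0.1 = 3.2 Ω
Allowed range: 3.04 Ω to 3.36 Ω.
3.296 Ω lies inside that range.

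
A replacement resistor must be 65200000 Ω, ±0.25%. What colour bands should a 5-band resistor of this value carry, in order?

65200000 Ω = 652 × 10^5.
6 → blue
5 → green
2 → red
Multiplier 10^5 → green.
±0.25% tolerance → blue.

blue, green, red, green, blue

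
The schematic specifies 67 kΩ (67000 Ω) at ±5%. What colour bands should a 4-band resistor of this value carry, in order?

67000 Ω = 67 × 10^3.
6 → blue
7 → violet
Multiplier 10^3 → orange.
±5% tolerance → gold.

blue, violet, orange, gold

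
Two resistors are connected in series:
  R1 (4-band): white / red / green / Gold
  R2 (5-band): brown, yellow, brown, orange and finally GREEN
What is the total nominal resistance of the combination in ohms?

R1: white, red → 92; green ×10^5 → 9200000 Ω.
R2: brown, yellow, brown → 141; orange ×10^3 → 141000 Ω.
Series: 9200000 + 141000 = 9341000 Ω.

9341000 Ω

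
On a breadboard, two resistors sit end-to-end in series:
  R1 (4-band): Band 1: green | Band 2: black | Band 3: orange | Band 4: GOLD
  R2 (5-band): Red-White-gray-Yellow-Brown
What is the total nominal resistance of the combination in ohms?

R1: green, black → 50; orange ×10^3 → 50000 Ω.
R2: red, white, grey → 298; yellow ×10^4 → 2980000 Ω.
Series: 50000 + 2980000 = 3030000 Ω.

3030000 Ω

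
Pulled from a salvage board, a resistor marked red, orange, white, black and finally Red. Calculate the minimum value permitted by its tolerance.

Red → 2 (first significant figure)
Orange → 3 (second significant figure)
White → 9 (third significant figure)
Black → ×1 multiplier
Red → ±2% tolerance
239 × 1 = 239 Ω
Minimum = 239 × (1 − 2/100) = 234.22 Ω.

234.22 Ω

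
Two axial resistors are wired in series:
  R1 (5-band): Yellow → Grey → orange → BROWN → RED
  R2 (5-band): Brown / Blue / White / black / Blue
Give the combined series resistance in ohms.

R1: yellow, grey, orange → 483; brown ×10 → 4830 Ω.
R2: brown, blue, white → 169; black ×1 → 169 Ω.
Series: 4830 + 169 = 4999 Ω.

4999 Ω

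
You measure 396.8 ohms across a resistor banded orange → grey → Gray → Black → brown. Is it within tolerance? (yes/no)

no

Orange → 3 (first significant figure)
Grey → 8 (second significant figure)
Grey → 8 (third significant figure)
Black → ×1 multiplier
Brown → ±1% tolerance
388 × 1 = 388 Ω
Allowed range: 384.12 Ω to 391.88 Ω.
396.8 ohms lies outside that range.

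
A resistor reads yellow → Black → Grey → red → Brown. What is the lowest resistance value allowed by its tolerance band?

Yellow → 4 (first significant figure)
Black → 0 (second significant figure)
Grey → 8 (third significant figure)
Red → ×10^2 multiplier
Brown → ±1% tolerance
408 × 100 = 40800 Ω
Lowest = 40800 × (1 − 1/100) = 40392 Ω.

40392 Ω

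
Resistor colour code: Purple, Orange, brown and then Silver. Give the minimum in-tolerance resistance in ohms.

Violet → 7 (first significant figure)
Orange → 3 (second significant figure)
Brown → ×10 multiplier
Silver → ±10% tolerance
73 × 10 = 730 Ω
Minimum = 730 × (1 − 10/100) = 657 Ω.

657 Ω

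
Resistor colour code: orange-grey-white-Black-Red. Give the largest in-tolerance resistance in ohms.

396.78 Ω

Orange → 3 (first significant figure)
Grey → 8 (second significant figure)
White → 9 (third significant figure)
Black → ×1 multiplier
Red → ±2% tolerance
389 × 1 = 389 Ω
Largest = 389 × (1 + 2/100) = 396.78 Ω.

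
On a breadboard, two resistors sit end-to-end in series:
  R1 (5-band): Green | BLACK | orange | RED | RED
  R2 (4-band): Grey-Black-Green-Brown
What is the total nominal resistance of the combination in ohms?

8050300 Ω

R1: green, black, orange → 503; red ×10^2 → 50300 Ω.
R2: grey, black → 80; green ×10^5 → 8000000 Ω.
Series: 50300 + 8000000 = 8050300 Ω.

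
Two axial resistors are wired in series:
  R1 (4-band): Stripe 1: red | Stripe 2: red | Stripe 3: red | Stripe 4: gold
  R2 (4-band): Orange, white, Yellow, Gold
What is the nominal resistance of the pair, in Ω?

392200 Ω

R1: red, red → 22; red ×10^2 → 2200 Ω.
R2: orange, white → 39; yellow ×10^4 → 390000 Ω.
Series: 2200 + 390000 = 392200 Ω.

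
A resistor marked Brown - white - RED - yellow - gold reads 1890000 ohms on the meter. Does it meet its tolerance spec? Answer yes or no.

Brown → 1 (first significant figure)
White → 9 (second significant figure)
Red → 2 (third significant figure)
Yellow → ×10^4 multiplier
Gold → ±5% tolerance
192 × 10000 = 1920000 Ω
Allowed range: 1824000 Ω to 2016000 Ω.
1890000 ohms lies inside that range.

yes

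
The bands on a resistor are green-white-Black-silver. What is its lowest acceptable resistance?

53.1 Ω

Green → 5 (first significant figure)
White → 9 (second significant figure)
Black → ×1 multiplier
Silver → ±10% tolerance
59 × 1 = 59 Ω
Lowest = 59 × (1 − 10/100) = 53.1 Ω.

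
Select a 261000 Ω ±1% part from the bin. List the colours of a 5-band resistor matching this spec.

red, blue, brown, orange, brown

261000 Ω = 261 × 10^3.
2 → red
6 → blue
1 → brown
Multiplier 10^3 → orange.
±1% tolerance → brown.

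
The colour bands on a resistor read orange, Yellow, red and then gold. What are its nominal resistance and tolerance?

Orange → 3 (first significant figure)
Yellow → 4 (second significant figure)
Red → ×10^2 multiplier
Gold → ±5% tolerance
34 × 100 = 3400 Ω

3400 Ω ±5%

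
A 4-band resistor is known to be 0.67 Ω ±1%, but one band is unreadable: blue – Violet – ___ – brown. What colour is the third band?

0.67 Ω = 67 × 10^-2.
The third band is the multiplier, 10^-2, which is silver.

silver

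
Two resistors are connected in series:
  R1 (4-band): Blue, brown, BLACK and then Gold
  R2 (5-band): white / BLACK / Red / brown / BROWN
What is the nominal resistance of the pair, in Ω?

9081 Ω

R1: blue, brown → 61; black ×1 → 61 Ω.
R2: white, black, red → 902; brown ×10 → 9020 Ω.
Series: 61 + 9020 = 9081 Ω.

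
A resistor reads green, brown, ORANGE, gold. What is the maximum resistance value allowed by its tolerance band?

Green → 5 (first significant figure)
Brown → 1 (second significant figure)
Orange → ×10^3 multiplier
Gold → ±5% tolerance
51 × 1000 = 51000 Ω
Maximum = 51000 × (1 + 5/100) = 53550 Ω.

53550 Ω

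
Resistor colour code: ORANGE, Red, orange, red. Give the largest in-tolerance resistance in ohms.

Orange → 3 (first significant figure)
Red → 2 (second significant figure)
Orange → ×10^3 multiplier
Red → ±2% tolerance
32 × 1000 = 32000 Ω
Largest = 32000 × (1 + 2/100) = 32640 Ω.

32640 Ω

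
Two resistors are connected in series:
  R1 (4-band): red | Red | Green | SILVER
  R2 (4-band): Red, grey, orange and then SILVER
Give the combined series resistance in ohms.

R1: red, red → 22; green ×10^5 → 2200000 Ω.
R2: red, grey → 28; orange ×10^3 → 28000 Ω.
Series: 2200000 + 28000 = 2228000 Ω.

2228000 Ω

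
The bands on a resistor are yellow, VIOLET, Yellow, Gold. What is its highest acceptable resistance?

493500 Ω

Yellow → 4 (first significant figure)
Violet → 7 (second significant figure)
Yellow → ×10^4 multiplier
Gold → ±5% tolerance
47 × 10000 = 470000 Ω
Highest = 470000 × (1 + 5/100) = 493500 Ω.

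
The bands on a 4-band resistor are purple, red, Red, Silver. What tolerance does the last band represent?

±10%

The last band, silver, is the tolerance band.
Silver corresponds to ±10%.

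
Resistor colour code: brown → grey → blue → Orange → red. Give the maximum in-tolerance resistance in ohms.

189720 Ω

Brown → 1 (first significant figure)
Grey → 8 (second significant figure)
Blue → 6 (third significant figure)
Orange → ×10^3 multiplier
Red → ±2% tolerance
186 × 1000 = 186000 Ω
Maximum = 186000 × (1 + 2/100) = 189720 Ω.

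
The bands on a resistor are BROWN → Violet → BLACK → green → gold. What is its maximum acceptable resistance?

Brown → 1 (first significant figure)
Violet → 7 (second significant figure)
Black → 0 (third significant figure)
Green → ×10^5 multiplier
Gold → ±5% tolerance
170 × 100000 = 17000000 Ω
Maximum = 17000000 × (1 + 5/100) = 17850000 Ω.

17850000 Ω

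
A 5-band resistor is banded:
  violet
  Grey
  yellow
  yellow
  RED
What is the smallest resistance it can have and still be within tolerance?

7683200 Ω

Violet → 7 (first significant figure)
Grey → 8 (second significant figure)
Yellow → 4 (third significant figure)
Yellow → ×10^4 multiplier
Red → ±2% tolerance
784 × 10000 = 7840000 Ω
Smallest = 7840000 × (1 − 2/100) = 7683200 Ω.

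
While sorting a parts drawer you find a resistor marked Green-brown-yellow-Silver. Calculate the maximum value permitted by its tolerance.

561000 Ω

Green → 5 (first significant figure)
Brown → 1 (second significant figure)
Yellow → ×10^4 multiplier
Silver → ±10% tolerance
51 × 10000 = 510000 Ω
Maximum = 510000 × (1 + 10/100) = 561000 Ω.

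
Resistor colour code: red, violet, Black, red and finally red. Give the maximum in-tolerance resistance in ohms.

27540 Ω

Red → 2 (first significant figure)
Violet → 7 (second significant figure)
Black → 0 (third significant figure)
Red → ×10^2 multiplier
Red → ±2% tolerance
270 × 100 = 27000 Ω
Maximum = 27000 × (1 + 2/100) = 27540 Ω.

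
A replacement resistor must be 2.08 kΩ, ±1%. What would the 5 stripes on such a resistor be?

red, black, grey, brown, brown

2080 Ω = 208 × 10^1.
2 → red
0 → black
8 → grey
Multiplier 10^1 → brown.
±1% tolerance → brown.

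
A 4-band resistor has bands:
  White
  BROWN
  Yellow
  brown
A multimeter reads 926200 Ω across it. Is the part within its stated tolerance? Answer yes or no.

White → 9 (first significant figure)
Brown → 1 (second significant figure)
Yellow → ×10^4 multiplier
Brown → ±1% tolerance
91 × 10000 = 910000 Ω
Allowed range: 900900 Ω to 919100 Ω.
926200 Ω lies outside that range.

no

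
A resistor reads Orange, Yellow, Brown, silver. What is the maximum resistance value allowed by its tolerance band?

Orange → 3 (first significant figure)
Yellow → 4 (second significant figure)
Brown → ×10 multiplier
Silver → ±10% tolerance
34 × 10 = 340 Ω
Maximum = 340 × (1 + 10/100) = 374 Ω.

374 Ω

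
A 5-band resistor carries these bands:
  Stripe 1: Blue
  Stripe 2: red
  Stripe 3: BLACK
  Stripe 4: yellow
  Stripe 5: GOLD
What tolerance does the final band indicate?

The last band, gold, is the tolerance band.
Gold corresponds to ±5%.

±5%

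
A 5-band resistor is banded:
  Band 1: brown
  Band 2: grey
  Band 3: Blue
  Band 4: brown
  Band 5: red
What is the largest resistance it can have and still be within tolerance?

Brown → 1 (first significant figure)
Grey → 8 (second significant figure)
Blue → 6 (third significant figure)
Brown → ×10 multiplier
Red → ±2% tolerance
186 × 10 = 1860 Ω
Largest = 1860 × (1 + 2/100) = 1897.2 Ω.

1897.2 Ω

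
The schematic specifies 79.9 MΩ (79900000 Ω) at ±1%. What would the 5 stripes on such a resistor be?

violet, white, white, green, brown

79900000 Ω = 799 × 10^5.
7 → violet
9 → white
9 → white
Multiplier 10^5 → green.
±1% tolerance → brown.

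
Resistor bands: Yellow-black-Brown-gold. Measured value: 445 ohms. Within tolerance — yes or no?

Yellow → 4 (first significant figure)
Black → 0 (second significant figure)
Brown → ×10 multiplier
Gold → ±5% tolerance
40 × 10 = 400 Ω
Allowed range: 380 Ω to 420 Ω.
445 ohms lies outside that range.

no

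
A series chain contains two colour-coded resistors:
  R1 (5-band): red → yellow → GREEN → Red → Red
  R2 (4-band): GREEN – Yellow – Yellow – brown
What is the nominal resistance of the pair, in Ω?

R1: red, yellow, green → 245; red ×10^2 → 24500 Ω.
R2: green, yellow → 54; yellow ×10^4 → 540000 Ω.
Series: 24500 + 540000 = 564500 Ω.

564500 Ω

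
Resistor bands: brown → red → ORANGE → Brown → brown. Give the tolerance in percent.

The last band, brown, is the tolerance band.
Brown corresponds to ±1%.

±1%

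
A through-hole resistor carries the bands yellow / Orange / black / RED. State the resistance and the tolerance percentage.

Yellow → 4 (first significant figure)
Orange → 3 (second significant figure)
Black → ×1 multiplier
Red → ±2% tolerance
43 × 1 = 43 Ω

43 Ω ±2%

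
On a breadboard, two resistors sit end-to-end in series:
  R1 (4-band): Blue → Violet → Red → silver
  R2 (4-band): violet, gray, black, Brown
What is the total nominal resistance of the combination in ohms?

R1: blue, violet → 67; red ×10^2 → 6700 Ω.
R2: violet, grey → 78; black ×1 → 78 Ω.
Series: 6700 + 78 = 6778 Ω.

6778 Ω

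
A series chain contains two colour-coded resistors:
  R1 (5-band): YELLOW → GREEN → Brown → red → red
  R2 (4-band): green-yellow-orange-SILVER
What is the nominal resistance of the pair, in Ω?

99100 Ω

R1: yellow, green, brown → 451; red ×10^2 → 45100 Ω.
R2: green, yellow → 54; orange ×10^3 → 54000 Ω.
Series: 45100 + 54000 = 99100 Ω.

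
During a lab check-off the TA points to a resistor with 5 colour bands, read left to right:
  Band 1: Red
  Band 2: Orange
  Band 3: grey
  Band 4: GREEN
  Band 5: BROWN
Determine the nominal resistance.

23800000 Ω

Red → 2 (first significant figure)
Orange → 3 (second significant figure)
Grey → 8 (third significant figure)
Green → ×10^5 multiplier
238 × 100000 = 23800000 Ω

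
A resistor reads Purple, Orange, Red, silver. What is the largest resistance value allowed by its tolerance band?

Violet → 7 (first significant figure)
Orange → 3 (second significant figure)
Red → ×10^2 multiplier
Silver → ±10% tolerance
73 × 100 = 7300 Ω
Largest = 7300 × (1 + 10/100) = 8030 Ω.

8030 Ω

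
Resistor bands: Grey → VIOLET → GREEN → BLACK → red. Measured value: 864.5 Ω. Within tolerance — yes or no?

Grey → 8 (first significant figure)
Violet → 7 (second significant figure)
Green → 5 (third significant figure)
Black → ×1 multiplier
Red → ±2% tolerance
875 × 1 = 875 Ω
Allowed range: 857.5 Ω to 892.5 Ω.
864.5 Ω lies inside that range.

yes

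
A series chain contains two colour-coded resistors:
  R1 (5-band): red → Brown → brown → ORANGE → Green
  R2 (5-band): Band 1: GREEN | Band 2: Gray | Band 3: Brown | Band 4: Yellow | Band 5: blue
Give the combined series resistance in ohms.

6021000 Ω

R1: red, brown, brown → 211; orange ×10^3 → 211000 Ω.
R2: green, grey, brown → 581; yellow ×10^4 → 5810000 Ω.
Series: 211000 + 5810000 = 6021000 Ω.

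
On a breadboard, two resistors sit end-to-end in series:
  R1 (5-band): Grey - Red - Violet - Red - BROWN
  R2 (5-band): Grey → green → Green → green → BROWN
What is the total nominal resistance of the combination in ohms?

R1: grey, red, violet → 827; red ×10^2 → 82700 Ω.
R2: grey, green, green → 855; green ×10^5 → 85500000 Ω.
Series: 82700 + 85500000 = 85582700 Ω.

85582700 Ω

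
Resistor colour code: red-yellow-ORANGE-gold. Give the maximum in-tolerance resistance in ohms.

25200 Ω

Red → 2 (first significant figure)
Yellow → 4 (second significant figure)
Orange → ×10^3 multiplier
Gold → ±5% tolerance
24 × 1000 = 24000 Ω
Maximum = 24000 × (1 + 5/100) = 25200 Ω.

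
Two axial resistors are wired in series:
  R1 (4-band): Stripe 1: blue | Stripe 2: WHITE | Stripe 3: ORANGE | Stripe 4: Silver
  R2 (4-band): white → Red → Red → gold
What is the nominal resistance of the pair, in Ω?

R1: blue, white → 69; orange ×10^3 → 69000 Ω.
R2: white, red → 92; red ×10^2 → 9200 Ω.
Series: 69000 + 9200 = 78200 Ω.

78200 Ω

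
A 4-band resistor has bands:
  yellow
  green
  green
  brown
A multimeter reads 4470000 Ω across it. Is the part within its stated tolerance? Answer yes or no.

Yellow → 4 (first significant figure)
Green → 5 (second significant figure)
Green → ×10^5 multiplier
Brown → ±1% tolerance
45 × 100000 = 4500000 Ω
Allowed range: 4455000 Ω to 4545000 Ω.
4470000 Ω lies inside that range.

yes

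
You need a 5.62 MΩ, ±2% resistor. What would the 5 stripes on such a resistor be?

green, blue, red, yellow, red

5620000 Ω = 562 × 10^4.
5 → green
6 → blue
2 → red
Multiplier 10^4 → yellow.
±2% tolerance → red.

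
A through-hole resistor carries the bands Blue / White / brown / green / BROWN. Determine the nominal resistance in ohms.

Blue → 6 (first significant figure)
White → 9 (second significant figure)
Brown → 1 (third significant figure)
Green → ×10^5 multiplier
691 × 100000 = 69100000 Ω

69100000 Ω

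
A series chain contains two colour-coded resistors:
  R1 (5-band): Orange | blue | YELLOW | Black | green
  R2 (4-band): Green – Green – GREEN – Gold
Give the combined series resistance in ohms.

5500364 Ω

R1: orange, blue, yellow → 364; black ×1 → 364 Ω.
R2: green, green → 55; green ×10^5 → 5500000 Ω.
Series: 364 + 5500000 = 5500364 Ω.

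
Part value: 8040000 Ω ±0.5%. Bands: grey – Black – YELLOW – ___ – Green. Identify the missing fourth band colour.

8040000 Ω = 804 × 10^4.
The fourth band is the multiplier, 10^4, which is yellow.

yellow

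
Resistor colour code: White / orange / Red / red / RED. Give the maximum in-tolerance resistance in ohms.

95064 Ω

White → 9 (first significant figure)
Orange → 3 (second significant figure)
Red → 2 (third significant figure)
Red → ×10^2 multiplier
Red → ±2% tolerance
932 × 100 = 93200 Ω
Maximum = 93200 × (1 + 2/100) = 95064 Ω.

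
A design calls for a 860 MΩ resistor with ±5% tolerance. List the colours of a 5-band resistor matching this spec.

grey, blue, black, blue, gold

860000000 Ω = 860 × 10^6.
8 → grey
6 → blue
0 → black
Multiplier 10^6 → blue.
±5% tolerance → gold.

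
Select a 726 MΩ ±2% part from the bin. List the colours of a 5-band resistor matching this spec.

violet, red, blue, blue, red

726000000 Ω = 726 × 10^6.
7 → violet
2 → red
6 → blue
Multiplier 10^6 → blue.
±2% tolerance → red.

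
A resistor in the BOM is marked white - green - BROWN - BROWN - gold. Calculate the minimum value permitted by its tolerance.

9034.5 Ω

White → 9 (first significant figure)
Green → 5 (second significant figure)
Brown → 1 (third significant figure)
Brown → ×10 multiplier
Gold → ±5% tolerance
951 × 10 = 9510 Ω
Minimum = 9510 × (1 − 5/100) = 9034.5 Ω.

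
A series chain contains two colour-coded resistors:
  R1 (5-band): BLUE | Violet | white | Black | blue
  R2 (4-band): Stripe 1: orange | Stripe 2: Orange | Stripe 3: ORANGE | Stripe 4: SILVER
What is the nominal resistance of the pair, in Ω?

33679 Ω

R1: blue, violet, white → 679; black ×1 → 679 Ω.
R2: orange, orange → 33; orange ×10^3 → 33000 Ω.
Series: 679 + 33000 = 33679 Ω.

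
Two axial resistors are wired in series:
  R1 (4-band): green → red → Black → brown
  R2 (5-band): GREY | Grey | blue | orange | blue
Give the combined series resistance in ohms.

R1: green, red → 52; black ×1 → 52 Ω.
R2: grey, grey, blue → 886; orange ×10^3 → 886000 Ω.
Series: 52 + 886000 = 886052 Ω.

886052 Ω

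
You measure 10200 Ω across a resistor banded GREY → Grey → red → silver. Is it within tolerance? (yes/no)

Grey → 8 (first significant figure)
Grey → 8 (second significant figure)
Red → ×10^2 multiplier
Silver → ±10% tolerance
88 × 100 = 8800 Ω
Allowed range: 7920 Ω to 9680 Ω.
10200 Ω lies outside that range.

no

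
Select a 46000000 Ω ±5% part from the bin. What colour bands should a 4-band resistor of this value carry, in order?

46000000 Ω = 46 × 10^6.
4 → yellow
6 → blue
Multiplier 10^6 → blue.
±5% tolerance → gold.

yellow, blue, blue, gold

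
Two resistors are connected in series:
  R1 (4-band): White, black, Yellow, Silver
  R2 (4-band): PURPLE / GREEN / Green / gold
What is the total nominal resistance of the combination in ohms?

R1: white, black → 90; yellow ×10^4 → 900000 Ω.
R2: violet, green → 75; green ×10^5 → 7500000 Ω.
Series: 900000 + 7500000 = 8400000 Ω.

8400000 Ω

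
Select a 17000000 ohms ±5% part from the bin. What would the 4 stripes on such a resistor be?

brown, violet, blue, gold

17000000 Ω = 17 × 10^6.
1 → brown
7 → violet
Multiplier 10^6 → blue.
±5% tolerance → gold.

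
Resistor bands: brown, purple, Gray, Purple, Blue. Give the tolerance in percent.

The last band, blue, is the tolerance band.
Blue corresponds to ±0.25%.

±0.25%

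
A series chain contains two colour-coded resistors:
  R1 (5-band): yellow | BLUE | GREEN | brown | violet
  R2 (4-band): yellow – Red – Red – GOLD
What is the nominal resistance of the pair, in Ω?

R1: yellow, blue, green → 465; brown ×10 → 4650 Ω.
R2: yellow, red → 42; red ×10^2 → 4200 Ω.
Series: 4650 + 4200 = 8850 Ω.

8850 Ω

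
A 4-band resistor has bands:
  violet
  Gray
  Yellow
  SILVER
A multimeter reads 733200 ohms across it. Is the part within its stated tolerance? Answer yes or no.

yes

Violet → 7 (first significant figure)
Grey → 8 (second significant figure)
Yellow → ×10^4 multiplier
Silver → ±10% tolerance
78 × 10000 = 780000 Ω
Allowed range: 702000 Ω to 858000 Ω.
733200 ohms lies inside that range.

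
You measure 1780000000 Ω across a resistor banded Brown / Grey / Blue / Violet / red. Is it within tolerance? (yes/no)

Brown → 1 (first significant figure)
Grey → 8 (second significant figure)
Blue → 6 (third significant figure)
Violet → ×10^7 multiplier
Red → ±2% tolerance
186 × 10000000 = 1860000000 Ω
Allowed range: 1822800000 Ω to 1897200000 Ω.
1780000000 Ω lies outside that range.

no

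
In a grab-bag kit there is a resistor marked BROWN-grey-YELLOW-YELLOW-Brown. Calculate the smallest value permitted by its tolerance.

1821600 Ω

Brown → 1 (first significant figure)
Grey → 8 (second significant figure)
Yellow → 4 (third significant figure)
Yellow → ×10^4 multiplier
Brown → ±1% tolerance
184 × 10000 = 1840000 Ω
Smallest = 1840000 × (1 − 1/100) = 1821600 Ω.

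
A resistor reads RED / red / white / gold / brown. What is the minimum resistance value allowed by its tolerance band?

Red → 2 (first significant figure)
Red → 2 (second significant figure)
White → 9 (third significant figure)
Gold → ×0.1 multiplier
Brown → ±1% tolerance
229 × 0.1 = 22.9 Ω
Minimum = 22.9 × (1 − 1/100) = 22.671 Ω.

22.671 Ω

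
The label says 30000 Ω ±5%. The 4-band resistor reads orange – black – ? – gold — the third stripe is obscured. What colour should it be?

30000 Ω = 30 × 10^3.
The third band is the multiplier, 10^3, which is orange.

orange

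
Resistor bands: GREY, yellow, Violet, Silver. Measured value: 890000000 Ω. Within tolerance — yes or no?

Grey → 8 (first significant figure)
Yellow → 4 (second significant figure)
Violet → ×10^7 multiplier
Silver → ±10% tolerance
84 × 10000000 = 840000000 Ω
Allowed range: 756000000 Ω to 924000000 Ω.
890000000 Ω lies inside that range.

yes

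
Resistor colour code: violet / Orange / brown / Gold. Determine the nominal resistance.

Violet → 7 (first significant figure)
Orange → 3 (second significant figure)
Brown → ×10 multiplier
73 × 10 = 730 Ω

730 Ω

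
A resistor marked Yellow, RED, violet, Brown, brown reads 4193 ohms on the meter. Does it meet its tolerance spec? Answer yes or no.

no

Yellow → 4 (first significant figure)
Red → 2 (second significant figure)
Violet → 7 (third significant figure)
Brown → ×10 multiplier
Brown → ±1% tolerance
427 × 10 = 4270 Ω
Allowed range: 4227.3 Ω to 4312.7 Ω.
4193 ohms lies outside that range.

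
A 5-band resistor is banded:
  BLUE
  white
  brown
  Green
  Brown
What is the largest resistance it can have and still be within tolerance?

69791000 Ω

Blue → 6 (first significant figure)
White → 9 (second significant figure)
Brown → 1 (third significant figure)
Green → ×10^5 multiplier
Brown → ±1% tolerance
691 × 100000 = 69100000 Ω
Largest = 69100000 × (1 + 1/100) = 69791000 Ω.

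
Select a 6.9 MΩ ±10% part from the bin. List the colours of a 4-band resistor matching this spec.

blue, white, green, silver

6900000 Ω = 69 × 10^5.
6 → blue
9 → white
Multiplier 10^5 → green.
±10% tolerance → silver.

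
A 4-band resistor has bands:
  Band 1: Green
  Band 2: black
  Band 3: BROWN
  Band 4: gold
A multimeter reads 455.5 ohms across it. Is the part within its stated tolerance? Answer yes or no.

no

Green → 5 (first significant figure)
Black → 0 (second significant figure)
Brown → ×10 multiplier
Gold → ±5% tolerance
50 × 10 = 500 Ω
Allowed range: 475 Ω to 525 Ω.
455.5 ohms lies outside that range.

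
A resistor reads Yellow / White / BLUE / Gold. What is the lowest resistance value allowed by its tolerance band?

Yellow → 4 (first significant figure)
White → 9 (second significant figure)
Blue → ×10^6 multiplier
Gold → ±5% tolerance
49 × 1000000 = 49000000 Ω
Lowest = 49000000 × (1 − 5/100) = 46550000 Ω.

46550000 Ω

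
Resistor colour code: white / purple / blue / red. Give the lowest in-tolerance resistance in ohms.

White → 9 (first significant figure)
Violet → 7 (second significant figure)
Blue → ×10^6 multiplier
Red → ±2% tolerance
97 × 1000000 = 97000000 Ω
Lowest = 97000000 × (1 − 2/100) = 95060000 Ω.

95060000 Ω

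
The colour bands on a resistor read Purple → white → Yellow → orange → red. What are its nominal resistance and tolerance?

Violet → 7 (first significant figure)
White → 9 (second significant figure)
Yellow → 4 (third significant figure)
Orange → ×10^3 multiplier
Red → ±2% tolerance
794 × 1000 = 794000 Ω

794000 Ω ±2%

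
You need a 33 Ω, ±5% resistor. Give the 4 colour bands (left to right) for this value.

33 Ω = 33 × 10^0.
3 → orange
3 → orange
Multiplier 10^0 → black.
±5% tolerance → gold.

orange, orange, black, gold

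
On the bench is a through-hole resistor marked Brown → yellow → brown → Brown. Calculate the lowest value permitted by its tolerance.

Brown → 1 (first significant figure)
Yellow → 4 (second significant figure)
Brown → ×10 multiplier
Brown → ±1% tolerance
14 × 10 = 140 Ω
Lowest = 140 × (1 − 1/100) = 138.6 Ω.

138.6 Ω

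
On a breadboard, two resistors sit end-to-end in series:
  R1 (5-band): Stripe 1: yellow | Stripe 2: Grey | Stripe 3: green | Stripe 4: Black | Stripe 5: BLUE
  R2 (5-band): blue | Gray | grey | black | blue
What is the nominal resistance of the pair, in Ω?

1173 Ω

R1: yellow, grey, green → 485; black ×1 → 485 Ω.
R2: blue, grey, grey → 688; black ×1 → 688 Ω.
Series: 485 + 688 = 1173 Ω.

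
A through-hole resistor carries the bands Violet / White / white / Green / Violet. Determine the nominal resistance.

Violet → 7 (first significant figure)
White → 9 (second significant figure)
White → 9 (third significant figure)
Green → ×10^5 multiplier
799 × 100000 = 79900000 Ω

79900000 Ω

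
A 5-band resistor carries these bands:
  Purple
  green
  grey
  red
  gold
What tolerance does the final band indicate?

±5%

The last band, gold, is the tolerance band.
Gold corresponds to ±5%.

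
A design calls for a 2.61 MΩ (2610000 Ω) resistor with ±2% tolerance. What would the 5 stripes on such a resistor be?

2610000 Ω = 261 × 10^4.
2 → red
6 → blue
1 → brown
Multiplier 10^4 → yellow.
±2% tolerance → red.

red, blue, brown, yellow, red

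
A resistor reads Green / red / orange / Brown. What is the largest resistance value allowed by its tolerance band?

52520 Ω

Green → 5 (first significant figure)
Red → 2 (second significant figure)
Orange → ×10^3 multiplier
Brown → ±1% tolerance
52 × 1000 = 52000 Ω
Largest = 52000 × (1 + 1/100) = 52520 Ω.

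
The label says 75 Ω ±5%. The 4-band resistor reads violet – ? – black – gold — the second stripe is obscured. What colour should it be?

75 Ω = 75 × 10^0.
The second band gives digit 5 of the significand, and 5 is green.

green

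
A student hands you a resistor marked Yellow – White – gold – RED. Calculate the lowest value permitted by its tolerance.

4.802 Ω

Yellow → 4 (first significant figure)
White → 9 (second significant figure)
Gold → ×0.1 multiplier
Red → ±2% tolerance
49 × 0.1 = 4.9 Ω
Lowest = 4.9 × (1 − 2/100) = 4.802 Ω.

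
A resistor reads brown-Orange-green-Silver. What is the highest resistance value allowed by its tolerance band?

1430000 Ω

Brown → 1 (first significant figure)
Orange → 3 (second significant figure)
Green → ×10^5 multiplier
Silver → ±10% tolerance
13 × 100000 = 1300000 Ω
Highest = 1300000 × (1 + 10/100) = 1430000 Ω.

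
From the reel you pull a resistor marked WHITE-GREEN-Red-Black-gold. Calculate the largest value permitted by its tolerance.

White → 9 (first significant figure)
Green → 5 (second significant figure)
Red → 2 (third significant figure)
Black → ×1 multiplier
Gold → ±5% tolerance
952 × 1 = 952 Ω
Largest = 952 × (1 + 5/100) = 999.6 Ω.

999.6 Ω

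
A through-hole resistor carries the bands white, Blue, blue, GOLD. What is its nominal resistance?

96000000 Ω

White → 9 (first significant figure)
Blue → 6 (second significant figure)
Blue → ×10^6 multiplier
96 × 1000000 = 96000000 Ω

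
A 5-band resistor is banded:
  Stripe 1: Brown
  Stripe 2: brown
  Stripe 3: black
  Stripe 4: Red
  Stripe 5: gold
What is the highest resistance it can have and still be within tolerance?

11550 Ω

Brown → 1 (first significant figure)
Brown → 1 (second significant figure)
Black → 0 (third significant figure)
Red → ×10^2 multiplier
Gold → ±5% tolerance
110 × 100 = 11000 Ω
Highest = 11000 × (1 + 5/100) = 11550 Ω.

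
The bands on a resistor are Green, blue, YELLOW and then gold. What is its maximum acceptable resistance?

Green → 5 (first significant figure)
Blue → 6 (second significant figure)
Yellow → ×10^4 multiplier
Gold → ±5% tolerance
56 × 10000 = 560000 Ω
Maximum = 560000 × (1 + 5/100) = 588000 Ω.

588000 Ω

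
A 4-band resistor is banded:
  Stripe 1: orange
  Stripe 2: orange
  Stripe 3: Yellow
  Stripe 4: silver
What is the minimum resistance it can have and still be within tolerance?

297000 Ω

Orange → 3 (first significant figure)
Orange → 3 (second significant figure)
Yellow → ×10^4 multiplier
Silver → ±10% tolerance
33 × 10000 = 330000 Ω
Minimum = 330000 × (1 − 10/100) = 297000 Ω.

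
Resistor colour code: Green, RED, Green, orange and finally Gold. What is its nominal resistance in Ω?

525000 Ω

Green → 5 (first significant figure)
Red → 2 (second significant figure)
Green → 5 (third significant figure)
Orange → ×10^3 multiplier
525 × 1000 = 525000 Ω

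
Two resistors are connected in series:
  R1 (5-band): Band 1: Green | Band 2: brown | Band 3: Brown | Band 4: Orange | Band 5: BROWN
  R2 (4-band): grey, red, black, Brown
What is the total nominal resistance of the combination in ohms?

R1: green, brown, brown → 511; orange ×10^3 → 511000 Ω.
R2: grey, red → 82; black ×1 → 82 Ω.
Series: 511000 + 82 = 511082 Ω.

511082 Ω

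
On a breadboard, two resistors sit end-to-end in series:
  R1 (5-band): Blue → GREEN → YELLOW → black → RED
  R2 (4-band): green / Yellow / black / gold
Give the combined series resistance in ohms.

R1: blue, green, yellow → 654; black ×1 → 654 Ω.
R2: green, yellow → 54; black ×1 → 54 Ω.
Series: 654 + 54 = 708 Ω.

708 Ω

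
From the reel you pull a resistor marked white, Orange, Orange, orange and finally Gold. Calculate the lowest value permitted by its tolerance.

886350 Ω

White → 9 (first significant figure)
Orange → 3 (second significant figure)
Orange → 3 (third significant figure)
Orange → ×10^3 multiplier
Gold → ±5% tolerance
933 × 1000 = 933000 Ω
Lowest = 933000 × (1 − 5/100) = 886350 Ω.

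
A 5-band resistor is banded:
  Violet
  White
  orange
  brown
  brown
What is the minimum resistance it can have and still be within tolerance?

Violet → 7 (first significant figure)
White → 9 (second significant figure)
Orange → 3 (third significant figure)
Brown → ×10 multiplier
Brown → ±1% tolerance
793 × 10 = 7930 Ω
Minimum = 7930 × (1 − 1/100) = 7850.7 Ω.

7850.7 Ω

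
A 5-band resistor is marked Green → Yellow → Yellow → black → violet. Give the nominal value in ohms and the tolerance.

Green → 5 (first significant figure)
Yellow → 4 (second significant figure)
Yellow → 4 (third significant figure)
Black → ×1 multiplier
Violet → ±0.1% tolerance
544 × 1 = 544 Ω

544 Ω ±0.1%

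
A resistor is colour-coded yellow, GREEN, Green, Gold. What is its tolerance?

The last band, gold, is the tolerance band.
Gold corresponds to ±5%.

±5%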